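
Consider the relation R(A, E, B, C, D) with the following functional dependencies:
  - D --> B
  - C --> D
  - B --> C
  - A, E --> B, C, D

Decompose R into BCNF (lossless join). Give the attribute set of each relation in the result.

{A, D, E}; {B, C, D}

Candidate key of the original relation: {A, E}.
Within {A, B, C, D, E}: {D}⁺ ∩ {A, B, C, D, E} = {B, C, D}, not the whole set, so D --> B, C violates BCNF; decompose into {B, C, D} and {A, D, E}.
{B, C, D} is in BCNF.
{A, D, E} is in BCNF.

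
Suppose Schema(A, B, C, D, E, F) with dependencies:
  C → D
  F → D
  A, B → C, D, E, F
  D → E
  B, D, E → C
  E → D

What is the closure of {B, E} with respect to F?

Start with {B, E}.
E → D applies; add {D} → now {B, D, E}.
B, D, E → C applies; add {C} → now {B, C, D, E}.
No further FD applies.

{B, C, D, E}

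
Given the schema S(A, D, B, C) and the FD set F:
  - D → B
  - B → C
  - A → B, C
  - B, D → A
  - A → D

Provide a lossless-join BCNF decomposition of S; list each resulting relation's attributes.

{A, B, D}; {B, C}

Candidate keys of the original relation: {A}, {D}.
In {A, B, C, D}, {B} is not a superkey ({B}⁺ restricted to this set is {B, C}), so split on B → C into {B, C} and {A, B, D}.
{B, C} is in BCNF.
{A, B, D} is in BCNF.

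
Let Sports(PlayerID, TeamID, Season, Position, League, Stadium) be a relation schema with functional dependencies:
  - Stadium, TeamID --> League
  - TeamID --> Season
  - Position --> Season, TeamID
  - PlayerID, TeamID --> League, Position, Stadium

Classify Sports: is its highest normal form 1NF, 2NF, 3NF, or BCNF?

Candidate keys: {PlayerID, Position}, {PlayerID, TeamID}. Prime attributes: {PlayerID, Position, TeamID}.
Stadium, TeamID --> League breaks BCNF: {Stadium, TeamID}⁺ = {League, Season, Stadium, TeamID}, so {Stadium, TeamID} is not a superkey.
Stadium, TeamID --> League has non-prime {League} on the right and a non-superkey on the left, so 3NF fails.
Since {Position} ⊂ {PlayerID, Position} and {Position}⁺ ⊇ {Season} with {Season} non-prime, there is a partial dependency; 2NF fails.

1NF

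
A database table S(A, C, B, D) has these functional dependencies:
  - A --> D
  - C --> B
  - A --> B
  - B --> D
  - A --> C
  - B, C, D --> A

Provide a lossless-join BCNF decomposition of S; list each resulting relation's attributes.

{A, B, C}; {B, D}

Candidate keys of the original relation: {A}, {C}.
In {A, B, C, D}, {B} is not a superkey ({B}⁺ restricted to this set is {B, D}), so split on B --> D into {B, D} and {A, B, C}.
{B, D}: every determinant is a superkey — BCNF.
{A, B, C}: every determinant is a superkey — BCNF.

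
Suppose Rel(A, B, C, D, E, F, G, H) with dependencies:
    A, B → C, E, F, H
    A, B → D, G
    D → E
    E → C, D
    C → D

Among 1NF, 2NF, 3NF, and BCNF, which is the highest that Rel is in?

2NF

Candidate key: {A, B}. Prime attributes: {A, B}.
For D → E we have {D}⁺ = {C, D, E}; {D} is not a superkey, so BCNF fails.
D → E determines the non-prime attribute {E} from a non-superkey — 3NF is violated.
No non-prime attribute depends on a proper subset of any candidate key, so 2NF holds.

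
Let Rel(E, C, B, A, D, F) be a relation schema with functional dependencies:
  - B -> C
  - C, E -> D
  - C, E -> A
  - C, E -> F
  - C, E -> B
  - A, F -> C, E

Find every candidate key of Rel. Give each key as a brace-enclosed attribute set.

{A, F}⁺ = {A, B, C, D, E, F}, which is every attribute, so {A, F} is a candidate key.
{B, E}⁺ = {A, B, C, D, E, F}, which is every attribute, so {B, E} is a candidate key.
{C, E}⁺ = {A, B, C, D, E, F}, which is every attribute, so {C, E} is a candidate key.
These are minimal and exhaustive — every other superkey contains one of them.

{A, F}, {B, E}, {C, E}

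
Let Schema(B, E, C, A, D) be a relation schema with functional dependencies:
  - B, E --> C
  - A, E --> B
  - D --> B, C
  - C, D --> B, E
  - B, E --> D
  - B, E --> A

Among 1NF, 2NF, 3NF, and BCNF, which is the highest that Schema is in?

BCNF

Candidate keys: {A, E}, {B, E}, {D}. Prime attributes: {A, B, D, E}.
Every FD has a superkey on the left, so the relation is in BCNF.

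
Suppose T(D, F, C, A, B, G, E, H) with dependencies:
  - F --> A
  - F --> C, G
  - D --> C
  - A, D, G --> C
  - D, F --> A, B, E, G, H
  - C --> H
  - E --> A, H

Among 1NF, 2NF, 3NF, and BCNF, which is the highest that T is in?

1NF

Candidate key: {D, F}. Prime attributes: {D, F}.
F --> A: {F}⁺ = {A, C, F, G, H}, which is not all of the attributes, so the left side is not a superkey — BCNF is violated.
Because {A} is non-prime and the left side of F --> A is not a superkey, the relation is not in 3NF.
Since {D} ⊂ {D, F} and {D}⁺ ⊇ {C, H} with {C, H} non-prime, there is a partial dependency; 2NF fails.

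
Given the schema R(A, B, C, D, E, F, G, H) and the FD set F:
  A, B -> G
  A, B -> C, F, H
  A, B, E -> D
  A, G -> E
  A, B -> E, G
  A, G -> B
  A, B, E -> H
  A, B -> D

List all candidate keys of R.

{A, B}, {A, G}

{A} never appears on the right of any FD, so every key must include it.
{A, B} is a candidate key since {A, B}⁺ = {A, B, C, D, E, F, G, H} covers every attribute.
{A, G} is a candidate key since {A, G}⁺ = {A, B, C, D, E, F, G, H} covers every attribute.
No proper subset of any of these is a key, and no other minimal superkey exists.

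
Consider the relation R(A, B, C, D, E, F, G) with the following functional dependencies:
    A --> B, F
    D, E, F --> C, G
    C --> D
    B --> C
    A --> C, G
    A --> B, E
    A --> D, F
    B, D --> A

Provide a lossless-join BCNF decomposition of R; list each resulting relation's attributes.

{A, B, D, E, F}; {C, D}; {C, E, F, G}

Candidate keys of the original relation: {A}, {B}.
{A, B, C, D, E, F, G}: {D, E, F} determines {C, D, E, F, G} here but is not a superkey — split on D, E, F --> C, G, giving {C, D, E, F, G} and {A, B, D, E, F}.
{C, D, E, F, G}: {C} determines {C, D} here but is not a superkey — split on C --> D, giving {C, D} and {C, E, F, G}.
{C, D}: every determinant is a superkey — BCNF.
{C, E, F, G}: every determinant is a superkey — BCNF.
{A, B, D, E, F}: every determinant is a superkey — BCNF.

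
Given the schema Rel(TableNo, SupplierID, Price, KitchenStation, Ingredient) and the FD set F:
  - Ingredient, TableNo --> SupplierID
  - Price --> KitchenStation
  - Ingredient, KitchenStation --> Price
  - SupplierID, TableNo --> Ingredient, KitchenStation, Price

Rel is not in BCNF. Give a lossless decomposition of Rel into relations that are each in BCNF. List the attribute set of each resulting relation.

{Ingredient, Price, SupplierID, TableNo}; {KitchenStation, Price}

Candidate keys of the original relation: {Ingredient, TableNo}, {SupplierID, TableNo}.
{Ingredient, KitchenStation, Price, SupplierID, TableNo}: {Price} determines {KitchenStation, Price} here but is not a superkey — split on Price --> KitchenStation, giving {KitchenStation, Price} and {Ingredient, Price, SupplierID, TableNo}.
{KitchenStation, Price}: every determinant is a superkey — BCNF.
{Ingredient, Price, SupplierID, TableNo}: every determinant is a superkey — BCNF.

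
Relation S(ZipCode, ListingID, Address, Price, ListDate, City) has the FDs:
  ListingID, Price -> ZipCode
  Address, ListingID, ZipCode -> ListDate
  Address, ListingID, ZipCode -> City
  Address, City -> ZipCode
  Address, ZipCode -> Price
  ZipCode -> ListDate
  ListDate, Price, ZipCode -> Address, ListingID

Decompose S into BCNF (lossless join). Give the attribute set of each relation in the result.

Candidate keys of the original relation: {Address, City}, {Address, ZipCode}, {ListingID, Price}, {Price, ZipCode}.
In {Address, City, ListDate, ListingID, Price, ZipCode}, {ZipCode} is not a superkey ({ZipCode}⁺ restricted to this set is {ListDate, ZipCode}), so split on ZipCode -> ListDate into {ListDate, ZipCode} and {Address, City, ListingID, Price, ZipCode}.
{ListDate, ZipCode} is in BCNF.
{Address, City, ListingID, Price, ZipCode} is in BCNF.

{Address, City, ListingID, Price, ZipCode}; {ListDate, ZipCode}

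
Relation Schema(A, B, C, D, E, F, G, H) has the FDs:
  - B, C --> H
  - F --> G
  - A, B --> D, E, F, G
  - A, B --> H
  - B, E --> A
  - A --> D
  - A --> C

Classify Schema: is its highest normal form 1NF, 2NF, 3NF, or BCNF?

1NF

Candidate keys: {A, B}, {B, E}. Prime attributes: {A, B, E}.
For B, C --> H we have {B, C}⁺ = {B, C, H}; {B, C} is not a superkey, so BCNF fails.
Because {H} is non-prime and the left side of B, C --> H is not a superkey, the relation is not in 3NF.
{A} is a proper subset of the key {A, B}, and {A}⁺ contains the non-prime attributes {C, D} — a partial dependency, so 2NF is violated.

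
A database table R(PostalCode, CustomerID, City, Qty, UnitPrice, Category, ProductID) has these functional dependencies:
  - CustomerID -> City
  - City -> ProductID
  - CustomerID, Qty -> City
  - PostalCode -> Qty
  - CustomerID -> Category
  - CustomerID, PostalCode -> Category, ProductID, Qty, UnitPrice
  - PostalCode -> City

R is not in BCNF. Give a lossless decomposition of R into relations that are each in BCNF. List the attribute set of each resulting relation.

{Category, City, CustomerID}; {City, ProductID}; {CustomerID, PostalCode, UnitPrice}; {PostalCode, Qty}

Candidate key of the original relation: {CustomerID, PostalCode}.
In {Category, City, CustomerID, PostalCode, ProductID, Qty, UnitPrice}, {CustomerID} is not a superkey ({CustomerID}⁺ restricted to this set is {Category, City, CustomerID, ProductID}), so split on CustomerID -> Category, City, ProductID into {Category, City, CustomerID, ProductID} and {CustomerID, PostalCode, Qty, UnitPrice}.
In {Category, City, CustomerID, ProductID}, {City} is not a superkey ({City}⁺ restricted to this set is {City, ProductID}), so split on City -> ProductID into {City, ProductID} and {Category, City, CustomerID}.
{City, ProductID} has no BCNF violation.
{Category, City, CustomerID} has no BCNF violation.
In {CustomerID, PostalCode, Qty, UnitPrice}, {PostalCode} is not a superkey ({PostalCode}⁺ restricted to this set is {PostalCode, Qty}), so split on PostalCode -> Qty into {PostalCode, Qty} and {CustomerID, PostalCode, UnitPrice}.
{PostalCode, Qty} has no BCNF violation.
{CustomerID, PostalCode, UnitPrice} has no BCNF violation.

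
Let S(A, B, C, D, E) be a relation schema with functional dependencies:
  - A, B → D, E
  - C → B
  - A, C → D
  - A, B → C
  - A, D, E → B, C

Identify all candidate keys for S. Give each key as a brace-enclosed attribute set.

{A, B}, {A, C}, {A, D, E}

{A} never appears on the right of any FD, so every key must include it.
{A, B} is a candidate key since {A, B}⁺ = {A, B, C, D, E} covers every attribute.
{A, C} is a candidate key since {A, C}⁺ = {A, B, C, D, E} covers every attribute.
{A, D, E} is a candidate key since {A, D, E}⁺ = {A, B, C, D, E} covers every attribute.
Any other superkey properly contains one of these, so there are no further candidate keys.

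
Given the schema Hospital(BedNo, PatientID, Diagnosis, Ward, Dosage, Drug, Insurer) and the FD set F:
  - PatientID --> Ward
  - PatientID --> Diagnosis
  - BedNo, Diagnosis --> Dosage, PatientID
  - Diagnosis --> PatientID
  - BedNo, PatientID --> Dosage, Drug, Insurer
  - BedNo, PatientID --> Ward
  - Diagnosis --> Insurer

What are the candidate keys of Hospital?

Attributes never on any right-hand side: {BedNo} — every candidate key must contain it.
{BedNo, Diagnosis}⁺ = {BedNo, Diagnosis, Dosage, Drug, Insurer, PatientID, Ward}, which is every attribute, so {BedNo, Diagnosis} is a candidate key.
{BedNo, PatientID}⁺ = {BedNo, Diagnosis, Dosage, Drug, Insurer, PatientID, Ward}, which is every attribute, so {BedNo, PatientID} is a candidate key.
These are minimal and exhaustive — every other superkey contains one of them.

{BedNo, Diagnosis}, {BedNo, PatientID}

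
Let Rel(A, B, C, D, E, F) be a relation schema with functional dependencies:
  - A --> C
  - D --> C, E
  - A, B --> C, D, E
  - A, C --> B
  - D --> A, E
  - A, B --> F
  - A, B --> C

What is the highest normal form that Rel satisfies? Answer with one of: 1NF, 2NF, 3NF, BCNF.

Candidate keys: {A}, {D}. Prime attributes: {A, D}.
Every FD has a superkey on the left, so the relation is in BCNF.

BCNF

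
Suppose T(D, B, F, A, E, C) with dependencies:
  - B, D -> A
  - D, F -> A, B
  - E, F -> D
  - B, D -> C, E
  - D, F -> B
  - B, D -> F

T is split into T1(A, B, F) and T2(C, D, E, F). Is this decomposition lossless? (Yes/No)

T1 ∩ T2 = {F}; its closure under F is {F}.
Neither T1 nor T2 is contained in that closure, so the decomposition is lossy.

No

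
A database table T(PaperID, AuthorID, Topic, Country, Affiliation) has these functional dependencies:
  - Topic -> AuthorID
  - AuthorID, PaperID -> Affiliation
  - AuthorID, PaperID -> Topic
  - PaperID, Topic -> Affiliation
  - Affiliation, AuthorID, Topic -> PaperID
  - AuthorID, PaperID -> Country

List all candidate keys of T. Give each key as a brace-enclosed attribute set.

{Affiliation, Topic}, {AuthorID, PaperID}, {PaperID, Topic}

Closure of {Affiliation, Topic} is {Affiliation, AuthorID, Country, PaperID, Topic}, the whole schema; {Affiliation, Topic} is a candidate key.
Closure of {AuthorID, PaperID} is {Affiliation, AuthorID, Country, PaperID, Topic}, the whole schema; {AuthorID, PaperID} is a candidate key.
Closure of {PaperID, Topic} is {Affiliation, AuthorID, Country, PaperID, Topic}, the whole schema; {PaperID, Topic} is a candidate key.
Any other superkey properly contains one of these, so there are no further candidate keys.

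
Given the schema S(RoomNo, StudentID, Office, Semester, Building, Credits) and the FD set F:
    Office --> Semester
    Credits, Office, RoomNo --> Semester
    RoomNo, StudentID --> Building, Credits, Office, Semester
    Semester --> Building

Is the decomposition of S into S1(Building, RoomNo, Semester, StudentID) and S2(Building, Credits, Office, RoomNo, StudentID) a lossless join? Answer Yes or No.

Yes

The shared attributes are {Building, RoomNo, StudentID} and {Building, RoomNo, StudentID}⁺ = {Building, Credits, Office, RoomNo, Semester, StudentID}.
S1 is contained in that closure, so S1 ∩ S2 --> S1 holds and the join is lossless.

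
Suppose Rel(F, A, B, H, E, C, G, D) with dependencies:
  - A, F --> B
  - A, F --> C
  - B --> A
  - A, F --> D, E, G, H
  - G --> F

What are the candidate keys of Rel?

{A, F}⁺ = {A, B, C, D, E, F, G, H}, which is every attribute, so {A, F} is a candidate key.
{A, G}⁺ = {A, B, C, D, E, F, G, H}, which is every attribute, so {A, G} is a candidate key.
{B, F}⁺ = {A, B, C, D, E, F, G, H}, which is every attribute, so {B, F} is a candidate key.
{B, G}⁺ = {A, B, C, D, E, F, G, H}, which is every attribute, so {B, G} is a candidate key.
Any other superkey properly contains one of these, so there are no further candidate keys.

{A, F}, {A, G}, {B, F}, {B, G}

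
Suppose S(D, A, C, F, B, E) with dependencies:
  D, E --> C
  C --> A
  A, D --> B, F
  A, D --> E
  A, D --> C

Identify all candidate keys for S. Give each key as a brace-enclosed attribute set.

Attributes never on any right-hand side: {D} — every candidate key must contain it.
Closure of {A, D} is {A, B, C, D, E, F}, the whole schema; {A, D} is a candidate key.
Closure of {C, D} is {A, B, C, D, E, F}, the whole schema; {C, D} is a candidate key.
Closure of {D, E} is {A, B, C, D, E, F}, the whole schema; {D, E} is a candidate key.
No proper subset of any of these is a key, and no other minimal superkey exists.

{A, D}, {C, D}, {D, E}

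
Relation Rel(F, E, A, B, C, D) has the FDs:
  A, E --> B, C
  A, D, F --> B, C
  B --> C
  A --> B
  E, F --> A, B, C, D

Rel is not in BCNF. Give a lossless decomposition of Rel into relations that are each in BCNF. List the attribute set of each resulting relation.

Candidate key of the original relation: {E, F}.
{A, B, C, D, E, F}: {A, E} determines {A, B, C, E} here but is not a superkey — split on A, E --> B, C, giving {A, B, C, E} and {A, D, E, F}.
{A, B, C, E}: {B} determines {B, C} here but is not a superkey — split on B --> C, giving {B, C} and {A, B, E}.
{B, C} has no BCNF violation.
{A, B, E}: {A} determines {A, B} here but is not a superkey — split on A --> B, giving {A, B} and {A, E}.
{A, B} has no BCNF violation.
{A, E} has no BCNF violation.
{A, D, E, F} has no BCNF violation.

{A, B}; {A, D, E, F}; {B, C}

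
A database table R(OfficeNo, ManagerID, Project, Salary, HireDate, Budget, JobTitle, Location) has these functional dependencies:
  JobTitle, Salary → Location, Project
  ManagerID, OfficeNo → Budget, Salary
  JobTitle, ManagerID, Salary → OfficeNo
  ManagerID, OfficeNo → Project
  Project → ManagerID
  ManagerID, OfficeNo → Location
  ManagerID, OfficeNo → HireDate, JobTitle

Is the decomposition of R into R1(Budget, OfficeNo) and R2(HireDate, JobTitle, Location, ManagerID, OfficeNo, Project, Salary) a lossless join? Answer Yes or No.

No

Common attributes: {OfficeNo}; their closure is {OfficeNo}.
The closure covers neither R1 nor R2 entirely; the join is not lossless.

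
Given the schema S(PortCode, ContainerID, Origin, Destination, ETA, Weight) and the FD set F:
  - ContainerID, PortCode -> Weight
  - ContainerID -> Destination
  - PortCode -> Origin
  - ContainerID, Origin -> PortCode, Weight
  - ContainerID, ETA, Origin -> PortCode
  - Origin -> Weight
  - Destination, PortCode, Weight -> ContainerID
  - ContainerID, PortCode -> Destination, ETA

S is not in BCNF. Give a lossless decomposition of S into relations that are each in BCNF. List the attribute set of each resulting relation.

{ContainerID, Destination}; {ContainerID, ETA, PortCode}; {Origin, PortCode}; {Origin, Weight}

Candidate keys of the original relation: {ContainerID, Origin}, {ContainerID, PortCode}, {Destination, PortCode}.
In {ContainerID, Destination, ETA, Origin, PortCode, Weight}, {ContainerID} is not a superkey ({ContainerID}⁺ restricted to this set is {ContainerID, Destination}), so split on ContainerID -> Destination into {ContainerID, Destination} and {ContainerID, ETA, Origin, PortCode, Weight}.
{ContainerID, Destination} is in BCNF.
In {ContainerID, ETA, Origin, PortCode, Weight}, {PortCode} is not a superkey ({PortCode}⁺ restricted to this set is {Origin, PortCode, Weight}), so split on PortCode -> Origin, Weight into {Origin, PortCode, Weight} and {ContainerID, ETA, PortCode}.
In {Origin, PortCode, Weight}, {Origin} is not a superkey ({Origin}⁺ restricted to this set is {Origin, Weight}), so split on Origin -> Weight into {Origin, Weight} and {Origin, PortCode}.
{Origin, Weight} is in BCNF.
{Origin, PortCode} is in BCNF.
{ContainerID, ETA, PortCode} is in BCNF.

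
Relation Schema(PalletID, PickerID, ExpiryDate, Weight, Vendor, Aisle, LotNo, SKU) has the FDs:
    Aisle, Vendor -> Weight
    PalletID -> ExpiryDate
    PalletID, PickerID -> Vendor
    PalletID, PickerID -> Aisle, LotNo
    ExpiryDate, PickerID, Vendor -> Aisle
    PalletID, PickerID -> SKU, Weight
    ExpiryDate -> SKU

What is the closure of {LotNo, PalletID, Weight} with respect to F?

Start with {LotNo, PalletID, Weight}.
PalletID -> ExpiryDate applies; add {ExpiryDate} → now {ExpiryDate, LotNo, PalletID, Weight}.
ExpiryDate -> SKU applies; add {SKU} → now {ExpiryDate, LotNo, PalletID, SKU, Weight}.
No further FD applies.

{ExpiryDate, LotNo, PalletID, SKU, Weight}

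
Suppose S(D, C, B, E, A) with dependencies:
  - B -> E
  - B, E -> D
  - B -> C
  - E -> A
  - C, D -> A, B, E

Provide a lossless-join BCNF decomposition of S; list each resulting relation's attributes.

{A, E}; {B, C, D, E}

Candidate keys of the original relation: {B}, {C, D}.
In {A, B, C, D, E}, {E} is not a superkey ({E}⁺ restricted to this set is {A, E}), so split on E -> A into {A, E} and {B, C, D, E}.
{A, E}: every determinant is a superkey — BCNF.
{B, C, D, E}: every determinant is a superkey — BCNF.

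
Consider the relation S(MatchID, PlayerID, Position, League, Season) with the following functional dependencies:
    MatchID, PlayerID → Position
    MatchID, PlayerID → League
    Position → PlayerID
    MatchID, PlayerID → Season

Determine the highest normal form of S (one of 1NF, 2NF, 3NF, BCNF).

3NF

Candidate keys: {MatchID, PlayerID}, {MatchID, Position}. Prime attributes: {MatchID, PlayerID, Position}.
For Position → PlayerID we have {Position}⁺ = {PlayerID, Position}; {Position} is not a superkey, so BCNF fails.
Its right-hand attributes {PlayerID} are all prime, as are those of every other non-superkey FD — the relation is in 3NF.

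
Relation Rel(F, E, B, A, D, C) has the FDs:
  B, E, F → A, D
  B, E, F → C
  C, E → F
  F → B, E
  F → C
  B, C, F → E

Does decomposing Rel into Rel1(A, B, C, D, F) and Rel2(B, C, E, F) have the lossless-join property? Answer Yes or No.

Yes

Rel1 ∩ Rel2 = {B, C, F}; its closure under F is {A, B, C, D, E, F}.
Rel1 is contained in that closure, so Rel1 ∩ Rel2 → Rel1 holds and the join is lossless.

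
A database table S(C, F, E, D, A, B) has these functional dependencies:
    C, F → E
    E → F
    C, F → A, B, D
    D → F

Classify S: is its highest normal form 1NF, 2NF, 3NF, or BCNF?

Candidate keys: {C, D}, {C, E}, {C, F}. Prime attributes: {C, D, E, F}.
E → F: {E}⁺ = {E, F}, which is not all of the attributes, so the left side is not a superkey — BCNF is violated.
But every attribute on its right side ({F}) is prime, and the same holds for every other non-superkey FD, so 3NF still holds.

3NF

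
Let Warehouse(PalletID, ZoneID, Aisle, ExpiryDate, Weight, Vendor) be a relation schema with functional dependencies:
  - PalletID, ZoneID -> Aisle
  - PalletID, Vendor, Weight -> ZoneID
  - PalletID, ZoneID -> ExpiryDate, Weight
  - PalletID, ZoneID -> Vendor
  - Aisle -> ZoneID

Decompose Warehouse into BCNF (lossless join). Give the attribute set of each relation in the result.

{Aisle, ExpiryDate, PalletID, Vendor, Weight}; {Aisle, ZoneID}

Candidate keys of the original relation: {Aisle, PalletID}, {PalletID, Vendor, Weight}, {PalletID, ZoneID}.
{Aisle, ExpiryDate, PalletID, Vendor, Weight, ZoneID}: {Aisle} determines {Aisle, ZoneID} here but is not a superkey — split on Aisle -> ZoneID, giving {Aisle, ZoneID} and {Aisle, ExpiryDate, PalletID, Vendor, Weight}.
{Aisle, ZoneID}: every determinant is a superkey — BCNF.
{Aisle, ExpiryDate, PalletID, Vendor, Weight}: every determinant is a superkey — BCNF.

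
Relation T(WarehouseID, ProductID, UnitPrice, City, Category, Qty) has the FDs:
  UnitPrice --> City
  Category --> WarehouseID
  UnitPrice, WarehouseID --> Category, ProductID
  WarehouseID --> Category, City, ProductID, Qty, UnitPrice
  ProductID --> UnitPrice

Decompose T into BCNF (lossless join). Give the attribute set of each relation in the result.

{Category, ProductID, Qty, WarehouseID}; {City, UnitPrice}; {ProductID, UnitPrice}

Candidate keys of the original relation: {Category}, {WarehouseID}.
{Category, City, ProductID, Qty, UnitPrice, WarehouseID}: {UnitPrice} determines {City, UnitPrice} here but is not a superkey — split on UnitPrice --> City, giving {City, UnitPrice} and {Category, ProductID, Qty, UnitPrice, WarehouseID}.
{City, UnitPrice} has no BCNF violation.
{Category, ProductID, Qty, UnitPrice, WarehouseID}: {ProductID} determines {ProductID, UnitPrice} here but is not a superkey — split on ProductID --> UnitPrice, giving {ProductID, UnitPrice} and {Category, ProductID, Qty, WarehouseID}.
{ProductID, UnitPrice} has no BCNF violation.
{Category, ProductID, Qty, WarehouseID} has no BCNF violation.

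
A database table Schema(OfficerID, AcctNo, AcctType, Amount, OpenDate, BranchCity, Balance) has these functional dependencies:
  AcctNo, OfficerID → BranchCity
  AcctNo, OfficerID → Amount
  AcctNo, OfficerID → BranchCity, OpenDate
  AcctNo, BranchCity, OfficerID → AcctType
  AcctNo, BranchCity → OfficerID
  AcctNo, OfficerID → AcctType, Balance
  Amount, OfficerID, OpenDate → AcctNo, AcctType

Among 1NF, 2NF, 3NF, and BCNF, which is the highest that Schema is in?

Candidate keys: {AcctNo, BranchCity}, {AcctNo, OfficerID}, {Amount, OfficerID, OpenDate}. Prime attributes: {AcctNo, Amount, BranchCity, OfficerID, OpenDate}.
Each dependency's left side is a superkey — BCNF holds.

BCNF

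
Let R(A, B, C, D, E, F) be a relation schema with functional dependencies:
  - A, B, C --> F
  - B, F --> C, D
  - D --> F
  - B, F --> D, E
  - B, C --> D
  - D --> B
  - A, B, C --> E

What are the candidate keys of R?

{A, B, C}, {A, B, F}, {A, D}

No FD produces {A}, so it must be in every candidate key.
Closure of {A, D} is {A, B, C, D, E, F}, the whole schema; {A, D} is a candidate key.
Closure of {A, B, C} is {A, B, C, D, E, F}, the whole schema; {A, B, C} is a candidate key.
Closure of {A, B, F} is {A, B, C, D, E, F}, the whole schema; {A, B, F} is a candidate key.
These are minimal and exhaustive — every other superkey contains one of them.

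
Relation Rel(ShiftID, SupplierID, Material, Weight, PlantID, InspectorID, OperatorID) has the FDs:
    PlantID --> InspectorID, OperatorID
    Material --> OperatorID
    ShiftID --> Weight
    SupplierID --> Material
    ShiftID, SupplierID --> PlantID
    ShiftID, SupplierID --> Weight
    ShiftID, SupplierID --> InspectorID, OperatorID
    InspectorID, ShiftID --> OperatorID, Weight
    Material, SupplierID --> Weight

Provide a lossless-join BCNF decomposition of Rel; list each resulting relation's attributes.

{InspectorID, OperatorID, PlantID}; {Material, SupplierID}; {PlantID, ShiftID, SupplierID}; {ShiftID, Weight}

Candidate key of the original relation: {ShiftID, SupplierID}.
In {InspectorID, Material, OperatorID, PlantID, ShiftID, SupplierID, Weight}, {PlantID} is not a superkey ({PlantID}⁺ restricted to this set is {InspectorID, OperatorID, PlantID}), so split on PlantID --> InspectorID, OperatorID into {InspectorID, OperatorID, PlantID} and {Material, PlantID, ShiftID, SupplierID, Weight}.
{InspectorID, OperatorID, PlantID}: every determinant is a superkey — BCNF.
In {Material, PlantID, ShiftID, SupplierID, Weight}, {ShiftID} is not a superkey ({ShiftID}⁺ restricted to this set is {ShiftID, Weight}), so split on ShiftID --> Weight into {ShiftID, Weight} and {Material, PlantID, ShiftID, SupplierID}.
{ShiftID, Weight}: every determinant is a superkey — BCNF.
In {Material, PlantID, ShiftID, SupplierID}, {SupplierID} is not a superkey ({SupplierID}⁺ restricted to this set is {Material, SupplierID}), so split on SupplierID --> Material into {Material, SupplierID} and {PlantID, ShiftID, SupplierID}.
{Material, SupplierID}: every determinant is a superkey — BCNF.
{PlantID, ShiftID, SupplierID}: every determinant is a superkey — BCNF.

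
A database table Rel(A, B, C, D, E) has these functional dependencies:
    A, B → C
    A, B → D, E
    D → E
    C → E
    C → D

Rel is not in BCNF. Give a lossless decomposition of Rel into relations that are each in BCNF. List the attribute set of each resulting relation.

{A, B, C}; {C, D}; {D, E}

Candidate key of the original relation: {A, B}.
Within {A, B, C, D, E}: {D}⁺ ∩ {A, B, C, D, E} = {D, E}, not the whole set, so D → E violates BCNF; decompose into {D, E} and {A, B, C, D}.
{D, E} has no BCNF violation.
Within {A, B, C, D}: {C}⁺ ∩ {A, B, C, D} = {C, D}, not the whole set, so C → D violates BCNF; decompose into {C, D} and {A, B, C}.
{C, D} has no BCNF violation.
{A, B, C} has no BCNF violation.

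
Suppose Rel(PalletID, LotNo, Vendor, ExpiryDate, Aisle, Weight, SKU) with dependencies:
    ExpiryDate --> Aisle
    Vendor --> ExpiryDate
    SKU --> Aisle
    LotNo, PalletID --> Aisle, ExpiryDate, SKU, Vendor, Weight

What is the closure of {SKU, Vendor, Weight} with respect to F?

Start with {SKU, Vendor, Weight}.
Vendor --> ExpiryDate applies; add {ExpiryDate} → now {ExpiryDate, SKU, Vendor, Weight}.
SKU --> Aisle applies; add {Aisle} → now {Aisle, ExpiryDate, SKU, Vendor, Weight}.
No further FD applies.

{Aisle, ExpiryDate, SKU, Vendor, Weight}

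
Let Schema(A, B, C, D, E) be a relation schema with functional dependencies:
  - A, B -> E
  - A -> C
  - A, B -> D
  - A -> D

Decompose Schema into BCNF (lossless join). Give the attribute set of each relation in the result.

Candidate key of the original relation: {A, B}.
{A, B, C, D, E}: {A} determines {A, C, D} here but is not a superkey — split on A -> C, D, giving {A, C, D} and {A, B, E}.
{A, C, D} is in BCNF.
{A, B, E} is in BCNF.

{A, B, E}; {A, C, D}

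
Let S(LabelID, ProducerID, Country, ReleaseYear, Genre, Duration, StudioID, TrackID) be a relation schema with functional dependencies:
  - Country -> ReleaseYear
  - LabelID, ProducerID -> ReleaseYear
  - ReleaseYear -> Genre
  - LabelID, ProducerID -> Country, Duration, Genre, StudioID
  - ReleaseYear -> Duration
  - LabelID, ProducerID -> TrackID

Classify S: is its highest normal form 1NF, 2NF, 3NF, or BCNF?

2NF

Candidate key: {LabelID, ProducerID}. Prime attributes: {LabelID, ProducerID}.
For Country -> ReleaseYear we have {Country}⁺ = {Country, Duration, Genre, ReleaseYear}; {Country} is not a superkey, so BCNF fails.
Country -> ReleaseYear has non-prime {ReleaseYear} on the right and a non-superkey on the left, so 3NF fails.
No non-prime attribute depends on a proper subset of any candidate key, so 2NF holds.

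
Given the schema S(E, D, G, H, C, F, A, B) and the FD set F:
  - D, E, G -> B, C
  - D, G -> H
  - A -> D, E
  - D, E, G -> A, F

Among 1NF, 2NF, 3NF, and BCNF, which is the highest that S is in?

1NF

Candidate keys: {A, G}, {D, E, G}. Prime attributes: {A, D, E, G}.
D, G -> H: {D, G}⁺ = {D, G, H}, which is not all of the attributes, so the left side is not a superkey — BCNF is violated.
D, G -> H has non-prime {H} on the right and a non-superkey on the left, so 3NF fails.
The proper key subset {D, G} of {D, E, G} determines non-prime {H}, so the relation is not even in 2NF.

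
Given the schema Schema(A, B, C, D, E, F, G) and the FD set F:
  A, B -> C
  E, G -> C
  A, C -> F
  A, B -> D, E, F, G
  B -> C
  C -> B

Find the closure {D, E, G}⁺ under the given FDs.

Start with {D, E, G}.
E, G -> C applies; add {C} → now {C, D, E, G}.
C -> B applies; add {B} → now {B, C, D, E, G}.
No further FD applies.

{B, C, D, E, G}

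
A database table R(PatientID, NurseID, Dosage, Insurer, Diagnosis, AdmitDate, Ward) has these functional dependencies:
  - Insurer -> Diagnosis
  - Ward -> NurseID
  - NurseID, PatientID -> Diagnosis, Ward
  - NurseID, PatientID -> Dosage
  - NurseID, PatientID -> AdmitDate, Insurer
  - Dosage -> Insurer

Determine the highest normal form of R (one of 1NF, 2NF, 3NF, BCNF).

2NF

Candidate keys: {NurseID, PatientID}, {PatientID, Ward}. Prime attributes: {NurseID, PatientID, Ward}.
Insurer -> Diagnosis: {Insurer}⁺ = {Diagnosis, Insurer}, which is not all of the attributes, so the left side is not a superkey — BCNF is violated.
Insurer -> Diagnosis has non-prime {Diagnosis} on the right and a non-superkey on the left, so 3NF fails.
No non-prime attribute depends on a proper subset of any candidate key, so 2NF holds.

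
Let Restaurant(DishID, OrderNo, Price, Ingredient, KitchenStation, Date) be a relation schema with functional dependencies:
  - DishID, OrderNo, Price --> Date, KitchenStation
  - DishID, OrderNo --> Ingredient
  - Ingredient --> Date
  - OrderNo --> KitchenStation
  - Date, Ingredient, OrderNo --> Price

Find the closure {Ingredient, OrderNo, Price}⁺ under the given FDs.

Start with {Ingredient, OrderNo, Price}.
Ingredient --> Date applies; add {Date} → now {Date, Ingredient, OrderNo, Price}.
OrderNo --> KitchenStation applies; add {KitchenStation} → now {Date, Ingredient, KitchenStation, OrderNo, Price}.
No further FD applies.

{Date, Ingredient, KitchenStation, OrderNo, Price}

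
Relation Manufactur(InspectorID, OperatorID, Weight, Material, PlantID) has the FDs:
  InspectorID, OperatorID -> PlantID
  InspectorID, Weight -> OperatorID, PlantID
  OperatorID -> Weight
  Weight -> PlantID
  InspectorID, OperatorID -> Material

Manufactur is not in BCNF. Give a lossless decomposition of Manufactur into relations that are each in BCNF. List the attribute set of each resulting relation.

{InspectorID, Material, OperatorID}; {OperatorID, Weight}; {PlantID, Weight}

Candidate keys of the original relation: {InspectorID, OperatorID}, {InspectorID, Weight}.
In {InspectorID, Material, OperatorID, PlantID, Weight}, {OperatorID} is not a superkey ({OperatorID}⁺ restricted to this set is {OperatorID, PlantID, Weight}), so split on OperatorID -> PlantID, Weight into {OperatorID, PlantID, Weight} and {InspectorID, Material, OperatorID}.
In {OperatorID, PlantID, Weight}, {Weight} is not a superkey ({Weight}⁺ restricted to this set is {PlantID, Weight}), so split on Weight -> PlantID into {PlantID, Weight} and {OperatorID, Weight}.
{PlantID, Weight} is in BCNF.
{OperatorID, Weight} is in BCNF.
{InspectorID, Material, OperatorID} is in BCNF.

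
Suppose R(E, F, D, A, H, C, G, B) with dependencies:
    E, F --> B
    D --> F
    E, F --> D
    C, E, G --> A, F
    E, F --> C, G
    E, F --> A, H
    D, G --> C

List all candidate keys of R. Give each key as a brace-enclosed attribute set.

{C, E, G}, {D, E}, {E, F}

Attributes never on any right-hand side: {E} — every candidate key must contain it.
{D, E} is a candidate key since {D, E}⁺ = {A, B, C, D, E, F, G, H} covers every attribute.
{E, F} is a candidate key since {E, F}⁺ = {A, B, C, D, E, F, G, H} covers every attribute.
{C, E, G} is a candidate key since {C, E, G}⁺ = {A, B, C, D, E, F, G, H} covers every attribute.
These are minimal and exhaustive — every other superkey contains one of them.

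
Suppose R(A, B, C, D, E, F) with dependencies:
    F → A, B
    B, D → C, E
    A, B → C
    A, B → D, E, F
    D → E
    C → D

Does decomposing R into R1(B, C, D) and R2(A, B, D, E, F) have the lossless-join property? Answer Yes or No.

Yes

R1 ∩ R2 = {B, D}; its closure under F is {B, C, D, E}.
This includes all of R1, so the common attributes are a superkey of R1 — the join is lossless.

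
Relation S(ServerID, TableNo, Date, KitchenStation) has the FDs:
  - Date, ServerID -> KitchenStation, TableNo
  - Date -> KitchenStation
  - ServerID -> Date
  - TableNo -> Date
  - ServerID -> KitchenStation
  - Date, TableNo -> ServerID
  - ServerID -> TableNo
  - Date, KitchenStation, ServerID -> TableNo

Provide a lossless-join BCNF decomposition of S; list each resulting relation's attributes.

Candidate keys of the original relation: {ServerID}, {TableNo}.
In {Date, KitchenStation, ServerID, TableNo}, {Date} is not a superkey ({Date}⁺ restricted to this set is {Date, KitchenStation}), so split on Date -> KitchenStation into {Date, KitchenStation} and {Date, ServerID, TableNo}.
{Date, KitchenStation} is in BCNF.
{Date, ServerID, TableNo} is in BCNF.

{Date, KitchenStation}; {Date, ServerID, TableNo}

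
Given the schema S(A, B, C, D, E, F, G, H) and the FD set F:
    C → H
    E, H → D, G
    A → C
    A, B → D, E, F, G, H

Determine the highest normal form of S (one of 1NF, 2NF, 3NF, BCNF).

1NF

Candidate key: {A, B}. Prime attributes: {A, B}.
For C → H we have {C}⁺ = {C, H}; {C} is not a superkey, so BCNF fails.
C → H has non-prime {H} on the right and a non-superkey on the left, so 3NF fails.
Since {A} ⊂ {A, B} and {A}⁺ ⊇ {C, H} with {C, H} non-prime, there is a partial dependency; 2NF fails.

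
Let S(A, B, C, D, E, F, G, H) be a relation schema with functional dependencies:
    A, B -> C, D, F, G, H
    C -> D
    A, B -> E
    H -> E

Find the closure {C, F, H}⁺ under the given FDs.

{C, D, E, F, H}

Start with {C, F, H}.
C -> D applies; add {D} → now {C, D, F, H}.
H -> E applies; add {E} → now {C, D, E, F, H}.
No further FD applies.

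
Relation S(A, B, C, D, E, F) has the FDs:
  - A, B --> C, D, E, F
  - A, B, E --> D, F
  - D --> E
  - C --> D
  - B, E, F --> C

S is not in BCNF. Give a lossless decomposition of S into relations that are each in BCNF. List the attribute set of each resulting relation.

Candidate key of the original relation: {A, B}.
{A, B, C, D, E, F}: {D} determines {D, E} here but is not a superkey — split on D --> E, giving {D, E} and {A, B, C, D, F}.
{D, E} is in BCNF.
{A, B, C, D, F}: {C} determines {C, D} here but is not a superkey — split on C --> D, giving {C, D} and {A, B, C, F}.
{C, D} is in BCNF.
{A, B, C, F} is in BCNF.

{A, B, C, F}; {C, D}; {D, E}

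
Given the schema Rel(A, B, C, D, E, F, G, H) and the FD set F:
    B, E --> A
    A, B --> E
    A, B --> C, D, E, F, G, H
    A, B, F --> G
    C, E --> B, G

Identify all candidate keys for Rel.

{A, B}, {B, E}, {C, E}

Closure of {A, B} is {A, B, C, D, E, F, G, H}, the whole schema; {A, B} is a candidate key.
Closure of {B, E} is {A, B, C, D, E, F, G, H}, the whole schema; {B, E} is a candidate key.
Closure of {C, E} is {A, B, C, D, E, F, G, H}, the whole schema; {C, E} is a candidate key.
These are minimal and exhaustive — every other superkey contains one of them.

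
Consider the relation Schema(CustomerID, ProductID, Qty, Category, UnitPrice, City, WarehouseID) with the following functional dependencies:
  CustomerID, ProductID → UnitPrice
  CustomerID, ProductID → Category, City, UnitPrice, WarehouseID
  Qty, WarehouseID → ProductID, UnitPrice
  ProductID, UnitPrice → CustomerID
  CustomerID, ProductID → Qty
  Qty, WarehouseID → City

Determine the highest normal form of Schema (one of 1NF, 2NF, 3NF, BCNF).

BCNF

Candidate keys: {CustomerID, ProductID}, {ProductID, UnitPrice}, {Qty, WarehouseID}. Prime attributes: {CustomerID, ProductID, Qty, UnitPrice, WarehouseID}.
Every FD has a superkey on the left, so the relation is in BCNF.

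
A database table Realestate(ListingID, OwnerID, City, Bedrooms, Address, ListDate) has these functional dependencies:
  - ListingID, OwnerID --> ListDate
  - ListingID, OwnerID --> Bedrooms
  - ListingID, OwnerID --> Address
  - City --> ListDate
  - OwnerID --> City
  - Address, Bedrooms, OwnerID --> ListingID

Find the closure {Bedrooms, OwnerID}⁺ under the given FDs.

Start with {Bedrooms, OwnerID}.
OwnerID --> City applies; add {City} → now {Bedrooms, City, OwnerID}.
City --> ListDate applies; add {ListDate} → now {Bedrooms, City, ListDate, OwnerID}.
No further FD applies.

{Bedrooms, City, ListDate, OwnerID}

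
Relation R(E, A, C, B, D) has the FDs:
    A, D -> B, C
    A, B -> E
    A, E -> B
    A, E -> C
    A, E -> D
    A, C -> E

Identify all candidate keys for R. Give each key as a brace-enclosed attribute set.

{A, B}, {A, C}, {A, D}, {A, E}

No FD produces {A}, so it must be in every candidate key.
{A, B}⁺ = {A, B, C, D, E}, which is every attribute, so {A, B} is a candidate key.
{A, C}⁺ = {A, B, C, D, E}, which is every attribute, so {A, C} is a candidate key.
{A, D}⁺ = {A, B, C, D, E}, which is every attribute, so {A, D} is a candidate key.
{A, E}⁺ = {A, B, C, D, E}, which is every attribute, so {A, E} is a candidate key.
Any other superkey properly contains one of these, so there are no further candidate keys.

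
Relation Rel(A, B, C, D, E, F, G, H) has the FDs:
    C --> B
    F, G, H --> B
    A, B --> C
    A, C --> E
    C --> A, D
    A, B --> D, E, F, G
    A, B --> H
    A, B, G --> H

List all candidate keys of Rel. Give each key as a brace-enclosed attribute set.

{A, B}, {A, F, G, H}, {C}

{C}⁺ = {A, B, C, D, E, F, G, H} — all of the relation — so {C} is a candidate key.
{A, B}⁺ = {A, B, C, D, E, F, G, H} — all of the relation — so {A, B} is a candidate key.
{A, F, G, H}⁺ = {A, B, C, D, E, F, G, H} — all of the relation — so {A, F, G, H} is a candidate key.
These are minimal and exhaustive — every other superkey contains one of them.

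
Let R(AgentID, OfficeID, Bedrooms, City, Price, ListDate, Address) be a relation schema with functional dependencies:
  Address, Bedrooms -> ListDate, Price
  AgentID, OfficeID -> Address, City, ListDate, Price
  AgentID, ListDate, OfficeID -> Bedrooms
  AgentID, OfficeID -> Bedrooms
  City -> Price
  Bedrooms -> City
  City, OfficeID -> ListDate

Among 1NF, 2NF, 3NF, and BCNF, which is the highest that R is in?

2NF

Candidate key: {AgentID, OfficeID}. Prime attributes: {AgentID, OfficeID}.
For Address, Bedrooms -> ListDate, Price we have {Address, Bedrooms}⁺ = {Address, Bedrooms, City, ListDate, Price}; {Address, Bedrooms} is not a superkey, so BCNF fails.
Address, Bedrooms -> ListDate, Price has non-prime {ListDate, Price} on the right and a non-superkey on the left, so 3NF fails.
No non-prime attribute depends on a proper subset of any candidate key, so 2NF holds.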